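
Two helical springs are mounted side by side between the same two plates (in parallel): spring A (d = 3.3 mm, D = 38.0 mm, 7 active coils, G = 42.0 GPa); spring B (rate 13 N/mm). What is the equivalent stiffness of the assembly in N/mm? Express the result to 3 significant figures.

k_A = Gd⁴/(8D³N_a) = (42.0×10³)(3.3⁴)/(8·38.0³·7) = 1.6209 N/mm
Parallel: k_eq = 1.6209 + 13 = 14.621 N/mm

14.6 N/mm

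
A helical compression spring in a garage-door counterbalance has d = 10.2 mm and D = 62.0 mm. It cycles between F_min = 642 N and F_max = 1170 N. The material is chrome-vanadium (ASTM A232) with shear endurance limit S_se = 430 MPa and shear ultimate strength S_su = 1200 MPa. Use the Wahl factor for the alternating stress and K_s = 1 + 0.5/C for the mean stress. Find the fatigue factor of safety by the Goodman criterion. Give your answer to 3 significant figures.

4.24

C = D/d = 62.0/10.2 = 6.0784; K_W = (4C−1)/(4C−4)+0.615/C = 1.2489; K_s = 1+0.5/C = 1.0823
F_a = (F_max−F_min)/2 = 264 N; F_m = (F_max+F_min)/2 = 906 N
τ_a = K_W·8F_aD/(πd³) = 1.2489 × 39.277 = 49.051 MPa
τ_m = K_s·8F_mD/(πd³) = 1.0823 × 134.79 = 145.88 MPa
Goodman: 1/n_f = τ_a/S_se + τ_m/S_su = 49.051/430 + 145.88/1200 = 0.11407 + 0.12157 = 0.23564
n_f = 1/0.23564 = 4.244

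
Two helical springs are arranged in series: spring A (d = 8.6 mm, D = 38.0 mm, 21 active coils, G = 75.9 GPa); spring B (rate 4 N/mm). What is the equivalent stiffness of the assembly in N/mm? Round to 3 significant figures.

3.67 N/mm

k_A = Gd⁴/(8D³N_a) = (75.9×10³)(8.6⁴)/(8·38.0³·21) = 45.038 N/mm
Series: 1/k_eq = 1/45.038 + 1/4 = 0.2722; k_eq = 3.6737 N/mm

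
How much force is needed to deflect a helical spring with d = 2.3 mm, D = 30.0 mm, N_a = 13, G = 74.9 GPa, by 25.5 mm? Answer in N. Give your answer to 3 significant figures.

19.0 N

k = Gd⁴/(8D³N_a) = (74.9×10³)(2.3⁴)/(8·30.0³·13) = 0.74644 N/mm
F = k·δ = 0.74644 × 25.5 = 19.034 N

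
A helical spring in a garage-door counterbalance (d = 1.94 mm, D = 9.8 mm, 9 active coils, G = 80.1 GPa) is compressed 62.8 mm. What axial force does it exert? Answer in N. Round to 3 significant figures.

1050 N

k = Gd⁴/(8D³N_a) = (80.1×10³)(1.94⁴)/(8·9.8³·9) = 16.743 N/mm
F = k·δ = 16.743 × 62.8 = 1051.4 N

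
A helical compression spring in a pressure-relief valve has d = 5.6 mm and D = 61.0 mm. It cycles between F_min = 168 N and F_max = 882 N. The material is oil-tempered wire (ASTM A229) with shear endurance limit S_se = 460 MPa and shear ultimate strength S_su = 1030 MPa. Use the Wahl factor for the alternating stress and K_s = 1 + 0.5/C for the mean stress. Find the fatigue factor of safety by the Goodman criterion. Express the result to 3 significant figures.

0.801

C = D/d = 61.0/5.6 = 10.8929; K_W = (4C−1)/(4C−4)+0.615/C = 1.1323; K_s = 1+0.5/C = 1.0459
F_a = (F_max−F_min)/2 = 357 N; F_m = (F_max+F_min)/2 = 525 N
τ_a = K_W·8F_aD/(πd³) = 1.1323 × 315.77 = 357.54 MPa
τ_m = K_s·8F_mD/(πd³) = 1.0459 × 464.37 = 485.69 MPa
Goodman: 1/n_f = τ_a/S_se + τ_m/S_su = 357.54/460 + 485.69/1030 = 0.77726 + 0.47154 = 1.2488
n_f = 1/1.2488 = 0.8008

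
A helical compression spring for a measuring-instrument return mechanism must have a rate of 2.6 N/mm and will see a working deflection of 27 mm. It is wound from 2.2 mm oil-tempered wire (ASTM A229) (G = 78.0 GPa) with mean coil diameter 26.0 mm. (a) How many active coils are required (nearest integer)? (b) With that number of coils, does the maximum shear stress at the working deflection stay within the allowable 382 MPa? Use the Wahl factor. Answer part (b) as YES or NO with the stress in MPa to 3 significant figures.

N_a = Gd⁴/(8D³k) = (78.0×10³)(2.2⁴)/(8·26.0³·2.6) = 4.998 → N_a = 5
Actual rate k = Gd⁴/(8D³·5) = 2.599 N/mm
Working load F = kδ = 2.599·27 = 70.173 N
C = 26.0/2.2 = 11.8182; K_W = (4C−1)/(4C−4)+0.615/C = 1.1214
τ_max = K_W·8FD/(πd³) = 1.1214·436.33 = 489.29 MPa
τ_max > 382 MPa → exceeds allowable

(a) 5 coils; (b) NO, τ_max = 489 MPa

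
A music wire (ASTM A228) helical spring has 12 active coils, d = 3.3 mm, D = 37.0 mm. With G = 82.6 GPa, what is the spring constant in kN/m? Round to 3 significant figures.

2.01 kN/m

k = Gd⁴/(8D³N_a) = (82.6×10³ × 3.3⁴) / (8 × 37.0³ × 12)
  = 9.79571e+06 / 4.86269e+06 = 2.0145 N/mm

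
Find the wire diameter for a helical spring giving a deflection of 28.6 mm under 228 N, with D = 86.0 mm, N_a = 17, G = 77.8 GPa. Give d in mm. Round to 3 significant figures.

9.70 mm

Required rate k = F/δ = 228/28.6 = 7.972 N/mm
d = (8D³N_a·k / G)^(1/4) = (8·86.0³·17·7.972 / (77.8×10³))^0.25
  = (8863.9)^0.25 = 9.7030 mm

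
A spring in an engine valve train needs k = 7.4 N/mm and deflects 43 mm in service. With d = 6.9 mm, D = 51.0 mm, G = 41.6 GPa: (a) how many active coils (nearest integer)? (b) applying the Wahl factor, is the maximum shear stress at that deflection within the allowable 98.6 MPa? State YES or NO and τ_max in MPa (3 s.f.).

(a) 12 coils; (b) NO, τ_max = 151 MPa

N_a = Gd⁴/(8D³k) = (41.6×10³)(6.9⁴)/(8·51.0³·7.4) = 12.01 → N_a = 12
Actual rate k = Gd⁴/(8D³·12) = 7.4047 N/mm
Working load F = kδ = 7.4047·43 = 318.4 N
C = 51.0/6.9 = 7.3913; K_W = (4C−1)/(4C−4)+0.615/C = 1.2006
τ_max = K_W·8FD/(πd³) = 1.2006·125.87 = 151.12 MPa
τ_max > 98.6 MPa → exceeds allowable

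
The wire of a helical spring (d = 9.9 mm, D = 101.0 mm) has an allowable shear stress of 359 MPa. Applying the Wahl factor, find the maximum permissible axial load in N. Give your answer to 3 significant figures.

1190 N

C = D/d = 101.0/9.9 = 10.2020
K_W = (4C−1)/(4C−4) + 0.615/C = 39.808/36.808 + 0.0603 = 1.1418
τ_max = K·8FD/(πd³) → F_max = τ_allow·πd³/(8DK)
F_max = 359·π·9.9³/(8·101.0·1.1418) = 1.0943e+06/922.56 = 1186.2 N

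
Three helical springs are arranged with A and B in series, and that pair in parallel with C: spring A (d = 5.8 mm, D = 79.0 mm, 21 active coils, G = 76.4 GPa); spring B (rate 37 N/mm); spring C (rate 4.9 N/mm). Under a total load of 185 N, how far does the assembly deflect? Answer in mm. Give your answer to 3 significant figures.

k_A = Gd⁴/(8D³N_a) = (76.4×10³)(5.8⁴)/(8·79.0³·21) = 1.0438 N/mm
Springs A,B series: k_AB = 1/(1/1.0438+1/37) = 1.0152 N/mm; parallel with C: k_eq = 1.0152+4.9 = 5.9152 N/mm
δ = F/k_eq = 185/5.9152 = 31.276 mm

31.3 mm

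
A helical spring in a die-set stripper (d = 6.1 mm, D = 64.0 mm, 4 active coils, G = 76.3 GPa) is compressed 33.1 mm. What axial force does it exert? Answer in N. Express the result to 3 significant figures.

417 N

k = Gd⁴/(8D³N_a) = (76.3×10³)(6.1⁴)/(8·64.0³·4) = 12.594 N/mm
F = k·δ = 12.594 × 33.1 = 416.85 N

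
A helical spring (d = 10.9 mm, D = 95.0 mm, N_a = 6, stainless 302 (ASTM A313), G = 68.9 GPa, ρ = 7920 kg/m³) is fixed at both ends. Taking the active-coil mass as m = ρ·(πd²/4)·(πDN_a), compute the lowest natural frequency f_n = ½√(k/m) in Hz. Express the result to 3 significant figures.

66.8 Hz

k = Gd⁴/(8D³N_a) = (68.9×10³)(10.9⁴)/(8·95.0³·6) = 23.633 N/mm = 23633 N/m
Wire length L = πDN_a = π·95.0·6 = 1790.7 mm
m = ρ·(πd²/4)·L = 7920 × 93.313×10⁻⁶ m² × 1.7907 m = 1.3234 kg
f_n = ½√(k/m) = 0.5·√(23633/1.3234) = 0.5·√(17857) = 66.816 Hz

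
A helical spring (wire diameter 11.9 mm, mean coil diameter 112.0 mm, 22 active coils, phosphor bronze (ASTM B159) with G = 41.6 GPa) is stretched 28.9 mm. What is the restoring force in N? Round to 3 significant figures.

k = Gd⁴/(8D³N_a) = (41.6×10³)(11.9⁴)/(8·112.0³·22) = 3.3738 N/mm
F = k·δ = 3.3738 × 28.9 = 97.502 N

97.5 N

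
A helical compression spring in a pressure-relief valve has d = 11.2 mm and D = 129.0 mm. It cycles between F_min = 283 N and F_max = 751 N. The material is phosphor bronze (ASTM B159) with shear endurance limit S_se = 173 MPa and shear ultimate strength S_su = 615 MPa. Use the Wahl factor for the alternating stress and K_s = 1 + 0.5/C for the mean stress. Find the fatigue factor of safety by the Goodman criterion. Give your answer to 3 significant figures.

C = D/d = 129.0/11.2 = 11.5179; K_W = (4C−1)/(4C−4)+0.615/C = 1.1247; K_s = 1+0.5/C = 1.0434
F_a = (F_max−F_min)/2 = 234 N; F_m = (F_max+F_min)/2 = 517 N
τ_a = K_W·8F_aD/(πd³) = 1.1247 × 54.713 = 61.536 MPa
τ_m = K_s·8F_mD/(πd³) = 1.0434 × 120.88 = 126.13 MPa
Goodman: 1/n_f = τ_a/S_se + τ_m/S_su = 61.536/173 + 126.13/615 = 0.35570 + 0.20509 = 0.56079
n_f = 1/0.56079 = 1.783

1.78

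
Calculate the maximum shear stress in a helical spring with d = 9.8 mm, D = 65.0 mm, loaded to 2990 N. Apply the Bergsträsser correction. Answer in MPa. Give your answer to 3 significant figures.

638 MPa

Spring index C = D/d = 65.0/9.8 = 6.6327
K_B = (4C+2)/(4C−3) = 28.531/23.531 = 1.2125
τ₀ = 8FD/(πd³) = 8·2990·65.0/(π·9.8³) = 1.5548e+06/2956.8 = 525.83 MPa
τ_max = K·τ₀ = 1.2125 × 525.83 = 637.56 MPa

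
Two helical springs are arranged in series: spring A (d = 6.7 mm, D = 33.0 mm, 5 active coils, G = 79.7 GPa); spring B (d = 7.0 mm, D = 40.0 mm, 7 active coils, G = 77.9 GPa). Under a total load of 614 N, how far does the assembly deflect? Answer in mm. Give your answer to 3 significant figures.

k_A = Gd⁴/(8D³N_a) = (79.7×10³)(6.7⁴)/(8·33.0³·5) = 111.73 N/mm
k_B = Gd⁴/(8D³N_a) = (77.9×10³)(7.0⁴)/(8·40.0³·7) = 52.187 N/mm
Series: 1/k_eq = 1/111.73 + 1/52.187 = 0.028112; k_eq = 35.572 N/mm
δ = F/k_eq = 614/35.572 = 17.261 mm

17.3 mm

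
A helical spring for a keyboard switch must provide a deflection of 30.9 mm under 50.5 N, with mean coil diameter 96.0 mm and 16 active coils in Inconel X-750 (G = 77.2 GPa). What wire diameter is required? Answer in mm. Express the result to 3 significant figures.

Required rate k = F/δ = 50.5/30.9 = 1.6343 N/mm
d = (8D³N_a·k / G)^(1/4) = (8·96.0³·16·1.6343 / (77.2×10³))^0.25
  = (2397.4)^0.25 = 6.9974 mm

7.00 mm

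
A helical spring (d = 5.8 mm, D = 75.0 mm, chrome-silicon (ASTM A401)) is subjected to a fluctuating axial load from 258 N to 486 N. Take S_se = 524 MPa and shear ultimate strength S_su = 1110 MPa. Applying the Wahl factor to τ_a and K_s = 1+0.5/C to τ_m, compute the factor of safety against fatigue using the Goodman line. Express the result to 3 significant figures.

1.73

C = D/d = 75.0/5.8 = 12.9310; K_W = (4C−1)/(4C−4)+0.615/C = 1.1104; K_s = 1+0.5/C = 1.0387
F_a = (F_max−F_min)/2 = 114 N; F_m = (F_max+F_min)/2 = 372 N
τ_a = K_W·8F_aD/(πd³) = 1.1104 × 111.59 = 123.91 MPa
τ_m = K_s·8F_mD/(πd³) = 1.0387 × 364.13 = 378.21 MPa
Goodman: 1/n_f = τ_a/S_se + τ_m/S_su = 123.91/524 + 378.21/1110 = 0.23647 + 0.34073 = 0.5772
n_f = 1/0.5772 = 1.732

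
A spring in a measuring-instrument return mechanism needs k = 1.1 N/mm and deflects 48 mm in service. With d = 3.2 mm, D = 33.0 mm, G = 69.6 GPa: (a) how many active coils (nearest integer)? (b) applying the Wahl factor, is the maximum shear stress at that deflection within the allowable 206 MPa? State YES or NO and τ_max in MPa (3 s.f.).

N_a = Gd⁴/(8D³k) = (69.6×10³)(3.2⁴)/(8·33.0³·1.1) = 23.08 → N_a = 23
Actual rate k = Gd⁴/(8D³·23) = 1.1037 N/mm
Working load F = kδ = 1.1037·48 = 52.977 N
C = 33.0/3.2 = 10.3125; K_W = (4C−1)/(4C−4)+0.615/C = 1.1402
τ_max = K_W·8FD/(πd³) = 1.1402·135.86 = 154.91 MPa
τ_max ≤ 206 MPa → acceptable

(a) 23 coils; (b) YES, τ_max = 155 MPa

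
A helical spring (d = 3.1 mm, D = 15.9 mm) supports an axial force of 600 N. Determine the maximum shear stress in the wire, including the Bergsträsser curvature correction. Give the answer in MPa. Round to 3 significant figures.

Spring index C = D/d = 15.9/3.1 = 5.1290
K_B = (4C+2)/(4C−3) = 22.516/17.516 = 1.2855
τ₀ = 8FD/(πd³) = 8·600·15.9/(π·3.1³) = 76320/93.591 = 815.46 MPa
τ_max = K·τ₀ = 1.2855 × 815.46 = 1048.2 MPa

1050 MPa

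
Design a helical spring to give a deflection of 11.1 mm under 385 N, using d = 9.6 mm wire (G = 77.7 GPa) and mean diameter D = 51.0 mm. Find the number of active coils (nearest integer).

18

Required rate k = F/δ = 385/11.1 = 34.685 N/mm
N_a = Gd⁴/(8D³k) = (77.7×10³ × 9.6⁴)/(8 × 51.0³ × 34.685)
    = 6.59942e+08 / 3.68077e+07 = 17.93 → 18 coils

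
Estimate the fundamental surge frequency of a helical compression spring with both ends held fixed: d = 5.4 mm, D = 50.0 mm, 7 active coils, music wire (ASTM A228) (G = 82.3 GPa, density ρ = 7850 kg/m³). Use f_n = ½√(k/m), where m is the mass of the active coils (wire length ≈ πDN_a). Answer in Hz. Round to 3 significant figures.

112 Hz

k = Gd⁴/(8D³N_a) = (82.3×10³)(5.4⁴)/(8·50.0³·7) = 9.9972 N/mm = 9997.2 N/m
Wire length L = πDN_a = π·50.0·7 = 1099.6 mm
m = ρ·(πd²/4)·L = 7850 × 22.902×10⁻⁶ m² × 1.0996 m = 0.19768 kg
f_n = ½√(k/m) = 0.5·√(9997.2/0.19768) = 0.5·√(50572) = 112.44 Hz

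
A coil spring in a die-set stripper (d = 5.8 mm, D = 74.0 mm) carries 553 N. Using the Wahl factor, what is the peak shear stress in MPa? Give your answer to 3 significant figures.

594 MPa

Spring index C = D/d = 74.0/5.8 = 12.7586
K_W = (4C−1)/(4C−4) + 0.615/C = 50.034/47.034 + 0.0482 = 1.1120
τ₀ = 8FD/(πd³) = 8·553·74.0/(π·5.8³) = 327376/612.96 = 534.09 MPa
τ_max = K·τ₀ = 1.1120 × 534.09 = 593.9 MPa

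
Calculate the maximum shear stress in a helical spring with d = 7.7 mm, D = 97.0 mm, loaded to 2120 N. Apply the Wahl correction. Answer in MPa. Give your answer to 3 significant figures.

1280 MPa

Spring index C = D/d = 97.0/7.7 = 12.5974
K_W = (4C−1)/(4C−4) + 0.615/C = 49.390/46.390 + 0.0488 = 1.1135
τ₀ = 8FD/(πd³) = 8·2120·97.0/(π·7.7³) = 1.64512e+06/1434.2 = 1147 MPa
τ_max = K·τ₀ = 1.1135 × 1147 = 1277.2 MPa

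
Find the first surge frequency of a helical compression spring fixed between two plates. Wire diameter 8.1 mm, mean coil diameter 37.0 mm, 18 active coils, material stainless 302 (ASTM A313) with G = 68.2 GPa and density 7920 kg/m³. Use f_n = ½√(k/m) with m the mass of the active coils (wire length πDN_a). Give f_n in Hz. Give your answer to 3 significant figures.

109 Hz

k = Gd⁴/(8D³N_a) = (68.2×10³)(8.1⁴)/(8·37.0³·18) = 40.249 N/mm = 40249 N/m
Wire length L = πDN_a = π·37.0·18 = 2092.3 mm
m = ρ·(πd²/4)·L = 7920 × 51.53×10⁻⁶ m² × 2.0923 m = 0.8539 kg
f_n = ½√(k/m) = 0.5·√(40249/0.8539) = 0.5·√(47135) = 108.55 Hz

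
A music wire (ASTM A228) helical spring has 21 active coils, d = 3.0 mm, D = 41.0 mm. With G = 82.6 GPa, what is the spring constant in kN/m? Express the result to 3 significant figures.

k = Gd⁴/(8D³N_a) = (82.6×10³ × 3.0⁴) / (8 × 41.0³ × 21)
  = 6.6906e+06 / 1.15787e+07 = 0.57784 N/mm

0.578 kN/m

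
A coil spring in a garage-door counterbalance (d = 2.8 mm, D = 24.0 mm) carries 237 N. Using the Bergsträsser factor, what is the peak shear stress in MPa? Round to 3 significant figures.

Spring index C = D/d = 24.0/2.8 = 8.5714
K_B = (4C+2)/(4C−3) = 36.286/31.286 = 1.1598
τ₀ = 8FD/(πd³) = 8·237·24.0/(π·2.8³) = 45504/68.964 = 659.82 MPa
τ_max = K·τ₀ = 1.1598 × 659.82 = 765.27 MPa

765 MPa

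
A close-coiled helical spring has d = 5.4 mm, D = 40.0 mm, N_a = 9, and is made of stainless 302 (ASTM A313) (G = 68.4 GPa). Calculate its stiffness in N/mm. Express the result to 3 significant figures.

12.6 N/mm

k = Gd⁴/(8D³N_a) = (68.4×10³ × 5.4⁴) / (8 × 40.0³ × 9)
  = 5.81609e+07 / 4.608e+06 = 12.622 N/mm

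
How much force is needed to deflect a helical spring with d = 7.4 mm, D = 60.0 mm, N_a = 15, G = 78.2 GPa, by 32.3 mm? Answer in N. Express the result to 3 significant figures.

292 N

k = Gd⁴/(8D³N_a) = (78.2×10³)(7.4⁴)/(8·60.0³·15) = 9.0469 N/mm
F = k·δ = 9.0469 × 32.3 = 292.21 N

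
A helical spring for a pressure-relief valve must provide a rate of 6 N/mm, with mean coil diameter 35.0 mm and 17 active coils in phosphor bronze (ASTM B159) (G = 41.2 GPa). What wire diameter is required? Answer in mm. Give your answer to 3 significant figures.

d = (8D³N_a·k / G)^(1/4) = (8·35.0³·17·6 / (41.2×10³))^0.25
  = (849.17)^0.25 = 5.3982 mm

5.40 mm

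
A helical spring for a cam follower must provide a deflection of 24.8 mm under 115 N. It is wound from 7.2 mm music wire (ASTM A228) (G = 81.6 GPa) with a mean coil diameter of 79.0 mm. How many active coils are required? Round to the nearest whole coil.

12

Required rate k = F/δ = 115/24.8 = 4.6371 N/mm
N_a = Gd⁴/(8D³k) = (81.6×10³ × 7.2⁴)/(8 × 79.0³ × 4.6371)
    = 2.19291e+08 / 1.82902e+07 = 11.99 → 12 coils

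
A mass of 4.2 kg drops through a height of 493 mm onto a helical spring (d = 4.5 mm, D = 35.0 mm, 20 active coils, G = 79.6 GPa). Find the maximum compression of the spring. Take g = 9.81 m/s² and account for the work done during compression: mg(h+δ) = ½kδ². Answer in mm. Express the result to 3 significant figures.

k = Gd⁴/(8D³N_a) = (79.6×10³)(4.5⁴)/(8·35.0³·20) = 4.7582 N/mm
W = mg = 4.2 × 9.81 = 41.202 N
½kδ² − Wδ − Wh = 0 → δ = (W + √(W² + 2kWh))/k
δ = (41.202 + √(1697.6 + 193301))/4.7582 = (41.202 + 441.59)/4.7582 = 101.47 mm

101 mm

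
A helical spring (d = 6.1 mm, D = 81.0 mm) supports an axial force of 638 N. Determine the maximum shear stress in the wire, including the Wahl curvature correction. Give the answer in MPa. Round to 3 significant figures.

642 MPa

Spring index C = D/d = 81.0/6.1 = 13.2787
K_W = (4C−1)/(4C−4) + 0.615/C = 52.115/49.115 + 0.0463 = 1.1074
τ₀ = 8FD/(πd³) = 8·638·81.0/(π·6.1³) = 413424/713.08 = 579.77 MPa
τ_max = K·τ₀ = 1.1074 × 579.77 = 642.04 MPa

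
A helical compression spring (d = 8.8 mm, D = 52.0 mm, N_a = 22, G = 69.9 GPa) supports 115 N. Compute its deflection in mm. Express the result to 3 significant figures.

k = Gd⁴/(8D³N_a) = (69.9×10³)(8.8⁴)/(8·52.0³·22) = 16.939 N/mm
δ = F/k = 115 / 16.939 = 6.7891 mm

6.79 mm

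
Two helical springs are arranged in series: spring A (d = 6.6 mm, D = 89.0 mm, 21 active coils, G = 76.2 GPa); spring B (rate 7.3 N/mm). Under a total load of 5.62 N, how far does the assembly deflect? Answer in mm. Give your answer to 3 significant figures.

k_A = Gd⁴/(8D³N_a) = (76.2×10³)(6.6⁴)/(8·89.0³·21) = 1.2208 N/mm
Series: 1/k_eq = 1/1.2208 + 1/7.3 = 0.95611; k_eq = 1.0459 N/mm
δ = F/k_eq = 5.62/1.0459 = 5.3733 mm

5.37 mm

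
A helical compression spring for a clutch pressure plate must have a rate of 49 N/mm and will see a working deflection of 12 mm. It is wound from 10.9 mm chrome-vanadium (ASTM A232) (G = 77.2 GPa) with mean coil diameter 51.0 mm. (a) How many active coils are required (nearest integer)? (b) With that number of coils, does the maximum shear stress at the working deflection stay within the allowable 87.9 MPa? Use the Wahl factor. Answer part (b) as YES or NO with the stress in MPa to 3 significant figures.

(a) 21 coils; (b) YES, τ_max = 78.6 MPa

N_a = Gd⁴/(8D³k) = (77.2×10³)(10.9⁴)/(8·51.0³·49) = 20.96 → N_a = 21
Actual rate k = Gd⁴/(8D³·21) = 48.899 N/mm
Working load F = kδ = 48.899·12 = 586.79 N
C = 51.0/10.9 = 4.6789; K_W = (4C−1)/(4C−4)+0.615/C = 1.3353
τ_max = K_W·8FD/(πd³) = 1.3353·58.846 = 78.577 MPa
τ_max ≤ 87.9 MPa → acceptable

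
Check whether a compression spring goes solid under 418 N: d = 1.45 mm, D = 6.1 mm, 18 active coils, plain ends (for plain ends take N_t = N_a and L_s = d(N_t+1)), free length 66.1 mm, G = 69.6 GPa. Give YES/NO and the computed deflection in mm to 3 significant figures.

YES, δ = 44.4 mm

k = Gd⁴/(8D³N_a) = (69.6×10³)(1.45⁴)/(8·6.1³·18) = 9.413 N/mm
N_t = 18; L_s = 1.45·19 = 27.55 mm; δ_solid = L₀ − L_s = 66.1 − 27.55 = 38.55 mm
δ = F/k = 418/9.413 = 44.407 mm
δ ≥ δ_solid → spring goes solid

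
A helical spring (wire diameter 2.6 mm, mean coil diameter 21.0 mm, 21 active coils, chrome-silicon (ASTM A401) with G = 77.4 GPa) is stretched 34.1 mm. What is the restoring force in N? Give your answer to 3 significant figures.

k = Gd⁴/(8D³N_a) = (77.4×10³)(2.6⁴)/(8·21.0³·21) = 2.2734 N/mm
F = k·δ = 2.2734 × 34.1 = 77.521 N

77.5 N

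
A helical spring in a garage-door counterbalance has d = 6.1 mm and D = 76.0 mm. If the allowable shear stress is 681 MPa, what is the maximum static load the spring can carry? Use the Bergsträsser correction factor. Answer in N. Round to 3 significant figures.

C = D/d = 76.0/6.1 = 12.4590
K_B = (4C+2)/(4C−3) = 51.836/46.836 = 1.1068
τ_max = K·8FD/(πd³) → F_max = τ_allow·πd³/(8DK)
F_max = 681·π·6.1³/(8·76.0·1.1068) = 4.8561e+05/672.91 = 721.66 N

722 N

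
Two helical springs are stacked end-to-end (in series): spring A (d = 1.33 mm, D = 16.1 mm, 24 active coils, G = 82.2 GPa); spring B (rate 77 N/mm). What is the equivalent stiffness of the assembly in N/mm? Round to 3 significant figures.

0.320 N/mm

k_A = Gd⁴/(8D³N_a) = (82.2×10³)(1.33⁴)/(8·16.1³·24) = 0.321 N/mm
Series: 1/k_eq = 1/0.321 + 1/77 = 3.1283; k_eq = 0.31966 N/mm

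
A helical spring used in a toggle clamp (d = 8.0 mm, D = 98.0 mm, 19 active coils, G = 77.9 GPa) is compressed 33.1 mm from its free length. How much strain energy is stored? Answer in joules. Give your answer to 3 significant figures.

1.22 J

k = Gd⁴/(8D³N_a) = (77.9×10³)(8.0⁴)/(8·98.0³·19) = 2.2304 N/mm
U = ½kδ² = 0.5 × 2.2304 × 33.1² = 1221.8 N·mm = 1.2218 J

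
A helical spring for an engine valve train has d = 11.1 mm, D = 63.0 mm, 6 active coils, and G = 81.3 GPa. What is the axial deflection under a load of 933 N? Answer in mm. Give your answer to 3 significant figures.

k = Gd⁴/(8D³N_a) = (81.3×10³)(11.1⁴)/(8·63.0³·6) = 102.83 N/mm
δ = F/k = 933 / 102.83 = 9.0732 mm

9.07 mm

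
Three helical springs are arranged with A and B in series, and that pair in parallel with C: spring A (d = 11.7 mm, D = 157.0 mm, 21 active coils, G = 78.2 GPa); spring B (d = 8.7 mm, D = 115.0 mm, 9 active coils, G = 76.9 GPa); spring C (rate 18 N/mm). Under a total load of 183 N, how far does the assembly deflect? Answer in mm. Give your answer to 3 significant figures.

k_A = Gd⁴/(8D³N_a) = (78.2×10³)(11.7⁴)/(8·157.0³·21) = 2.2539 N/mm
k_B = Gd⁴/(8D³N_a) = (76.9×10³)(8.7⁴)/(8·115.0³·9) = 4.0233 N/mm
Springs A,B series: k_AB = 1/(1/2.2539+1/4.0233) = 1.4446 N/mm; parallel with C: k_eq = 1.4446+18 = 19.445 N/mm
δ = F/k_eq = 183/19.445 = 9.4113 mm

9.41 mm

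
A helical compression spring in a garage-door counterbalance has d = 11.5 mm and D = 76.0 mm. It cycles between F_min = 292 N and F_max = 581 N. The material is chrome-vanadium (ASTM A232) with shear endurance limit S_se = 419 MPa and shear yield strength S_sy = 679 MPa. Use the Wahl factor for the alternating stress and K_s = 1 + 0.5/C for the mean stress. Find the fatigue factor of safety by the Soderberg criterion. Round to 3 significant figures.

C = D/d = 76.0/11.5 = 6.6087; K_W = (4C−1)/(4C−4)+0.615/C = 1.2268; K_s = 1+0.5/C = 1.0757
F_a = (F_max−F_min)/2 = 144.5 N; F_m = (F_max+F_min)/2 = 436.5 N
τ_a = K_W·8F_aD/(πd³) = 1.2268 × 18.388 = 22.558 MPa
τ_m = K_s·8F_mD/(πd³) = 1.0757 × 55.545 = 59.747 MPa
Soderberg: 1/n_f = τ_a/S_se + τ_m/S_sy = 22.558/419 + 59.747/679 = 0.05384 + 0.08799 = 0.14183
n_f = 1/0.14183 = 7.051

7.05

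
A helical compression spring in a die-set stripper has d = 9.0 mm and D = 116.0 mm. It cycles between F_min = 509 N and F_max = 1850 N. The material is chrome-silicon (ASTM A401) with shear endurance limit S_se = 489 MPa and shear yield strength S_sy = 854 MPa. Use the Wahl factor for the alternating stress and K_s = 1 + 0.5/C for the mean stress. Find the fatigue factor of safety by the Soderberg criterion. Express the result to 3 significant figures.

C = D/d = 116.0/9.0 = 12.8889; K_W = (4C−1)/(4C−4)+0.615/C = 1.1108; K_s = 1+0.5/C = 1.0388
F_a = (F_max−F_min)/2 = 670.5 N; F_m = (F_max+F_min)/2 = 1179.5 N
τ_a = K_W·8F_aD/(πd³) = 1.1108 × 271.69 = 301.79 MPa
τ_m = K_s·8F_mD/(πd³) = 1.0388 × 477.93 = 496.48 MPa
Soderberg: 1/n_f = τ_a/S_se + τ_m/S_sy = 301.79/489 + 496.48/854 = 0.61716 + 0.58135 = 1.1985
n_f = 1/1.1985 = 0.8344

0.834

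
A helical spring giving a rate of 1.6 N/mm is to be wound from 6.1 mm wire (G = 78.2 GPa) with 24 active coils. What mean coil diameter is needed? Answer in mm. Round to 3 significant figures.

D = (Gd⁴/(8N_a·k))^(1/3) = (78.2×10³·6.1⁴/(8·24·1.6))^(1/3)
  = (352456)^(1/3) = 70.6374 mm

70.6 mm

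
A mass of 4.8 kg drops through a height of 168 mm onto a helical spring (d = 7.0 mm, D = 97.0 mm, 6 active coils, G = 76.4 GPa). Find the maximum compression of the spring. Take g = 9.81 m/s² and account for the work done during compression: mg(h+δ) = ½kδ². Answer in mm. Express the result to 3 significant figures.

73.7 mm

k = Gd⁴/(8D³N_a) = (76.4×10³)(7.0⁴)/(8·97.0³·6) = 4.1873 N/mm
W = mg = 4.8 × 9.81 = 47.088 N
½kδ² − Wδ − Wh = 0 → δ = (W + √(W² + 2kWh))/k
δ = (47.088 + √(2217.3 + 66248.9))/4.1873 = (47.088 + 261.66)/4.1873 = 73.735 mm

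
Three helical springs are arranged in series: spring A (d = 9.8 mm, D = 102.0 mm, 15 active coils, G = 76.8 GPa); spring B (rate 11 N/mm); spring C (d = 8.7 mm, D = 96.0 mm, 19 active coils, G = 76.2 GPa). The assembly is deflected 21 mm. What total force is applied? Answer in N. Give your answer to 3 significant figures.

k_A = Gd⁴/(8D³N_a) = (76.8×10³)(9.8⁴)/(8·102.0³·15) = 5.5627 N/mm
k_C = Gd⁴/(8D³N_a) = (76.2×10³)(8.7⁴)/(8·96.0³·19) = 3.2462 N/mm
Series: 1/k_eq = 1/5.5627 + 1/11 + 1/3.2462 = 0.57873; k_eq = 1.7279 N/mm
F = k_eq·δ = 1.7279·21 = 36.286 N

36.3 N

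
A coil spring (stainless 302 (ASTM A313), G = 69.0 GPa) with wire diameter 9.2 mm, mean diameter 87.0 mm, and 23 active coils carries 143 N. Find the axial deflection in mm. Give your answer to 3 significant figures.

k = Gd⁴/(8D³N_a) = (69.0×10³)(9.2⁴)/(8·87.0³·23) = 4.0797 N/mm
δ = F/k = 143 / 4.0797 = 35.052 mm

35.1 mm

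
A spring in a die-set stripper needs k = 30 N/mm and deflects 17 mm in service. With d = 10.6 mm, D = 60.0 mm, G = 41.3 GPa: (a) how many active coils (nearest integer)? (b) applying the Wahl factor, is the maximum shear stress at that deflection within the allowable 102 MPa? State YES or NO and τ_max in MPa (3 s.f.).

N_a = Gd⁴/(8D³k) = (41.3×10³)(10.6⁴)/(8·60.0³·30) = 10.06 → N_a = 10
Actual rate k = Gd⁴/(8D³·10) = 30.174 N/mm
Working load F = kδ = 30.174·17 = 512.95 N
C = 60.0/10.6 = 5.6604; K_W = (4C−1)/(4C−4)+0.615/C = 1.2696
τ_max = K_W·8FD/(πd³) = 1.2696·65.804 = 83.544 MPa
τ_max ≤ 102 MPa → acceptable

(a) 10 coils; (b) YES, τ_max = 83.5 MPa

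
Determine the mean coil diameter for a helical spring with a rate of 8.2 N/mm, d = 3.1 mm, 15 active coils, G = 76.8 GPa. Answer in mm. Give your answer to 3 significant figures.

19.3 mm

D = (Gd⁴/(8N_a·k))^(1/3) = (76.8×10³·3.1⁴/(8·15·8.2))^(1/3)
  = (7207.97)^(1/3) = 19.3169 mm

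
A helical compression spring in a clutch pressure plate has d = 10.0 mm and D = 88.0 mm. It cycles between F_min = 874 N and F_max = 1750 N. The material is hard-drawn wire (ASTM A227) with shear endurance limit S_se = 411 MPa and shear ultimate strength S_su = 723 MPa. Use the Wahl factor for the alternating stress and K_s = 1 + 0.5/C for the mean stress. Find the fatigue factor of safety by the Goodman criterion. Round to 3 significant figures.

C = D/d = 88.0/10.0 = 8.8000; K_W = (4C−1)/(4C−4)+0.615/C = 1.1660; K_s = 1+0.5/C = 1.0568
F_a = (F_max−F_min)/2 = 438 N; F_m = (F_max+F_min)/2 = 1312 N
τ_a = K_W·8F_aD/(πd³) = 1.1660 × 98.151 = 114.45 MPa
τ_m = K_s·8F_mD/(πd³) = 1.0568 × 294.01 = 310.71 MPa
Goodman: 1/n_f = τ_a/S_se + τ_m/S_su = 114.45/411 + 310.71/723 = 0.27846 + 0.42975 = 0.70822
n_f = 1/0.70822 = 1.412

1.41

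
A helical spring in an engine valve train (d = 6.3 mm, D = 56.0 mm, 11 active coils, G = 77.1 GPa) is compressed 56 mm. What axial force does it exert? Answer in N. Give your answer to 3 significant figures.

440 N

k = Gd⁴/(8D³N_a) = (77.1×10³)(6.3⁴)/(8·56.0³·11) = 7.859 N/mm
F = k·δ = 7.859 × 56 = 440.11 N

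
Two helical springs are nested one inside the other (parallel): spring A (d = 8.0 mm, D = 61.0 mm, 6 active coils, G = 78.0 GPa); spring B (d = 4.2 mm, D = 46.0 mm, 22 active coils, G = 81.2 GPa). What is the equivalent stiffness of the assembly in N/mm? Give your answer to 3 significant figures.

30.8 N/mm

k_A = Gd⁴/(8D³N_a) = (78.0×10³)(8.0⁴)/(8·61.0³·6) = 29.324 N/mm
k_B = Gd⁴/(8D³N_a) = (81.2×10³)(4.2⁴)/(8·46.0³·22) = 1.4749 N/mm
Parallel: k_eq = 29.324 + 1.4749 = 30.799 N/mm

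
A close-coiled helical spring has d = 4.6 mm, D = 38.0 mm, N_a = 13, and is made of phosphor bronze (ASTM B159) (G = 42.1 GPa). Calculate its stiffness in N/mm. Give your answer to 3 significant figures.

k = Gd⁴/(8D³N_a) = (42.1×10³ × 4.6⁴) / (8 × 38.0³ × 13)
  = 1.88501e+07 / 5.70669e+06 = 3.3032 N/mm

3.30 N/mm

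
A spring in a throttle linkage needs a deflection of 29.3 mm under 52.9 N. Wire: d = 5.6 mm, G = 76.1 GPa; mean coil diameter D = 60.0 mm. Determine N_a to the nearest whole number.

Required rate k = F/δ = 52.9/29.3 = 1.8055 N/mm
N_a = Gd⁴/(8D³k) = (76.1×10³ × 5.6⁴)/(8 × 60.0³ × 1.8055)
    = 7.48405e+07 / 3.11984e+06 = 23.99 → 24 coils

24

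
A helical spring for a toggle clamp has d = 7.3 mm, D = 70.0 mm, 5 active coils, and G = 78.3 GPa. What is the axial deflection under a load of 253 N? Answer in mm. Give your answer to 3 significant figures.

15.6 mm

k = Gd⁴/(8D³N_a) = (78.3×10³)(7.3⁴)/(8·70.0³·5) = 16.207 N/mm
δ = F/k = 253 / 16.207 = 15.611 mm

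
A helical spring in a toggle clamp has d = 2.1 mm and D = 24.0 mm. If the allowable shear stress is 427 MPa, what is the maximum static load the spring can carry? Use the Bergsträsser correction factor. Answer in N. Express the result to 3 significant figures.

C = D/d = 24.0/2.1 = 11.4286
K_B = (4C+2)/(4C−3) = 47.714/42.714 = 1.1171
τ_max = K·8FD/(πd³) → F_max = τ_allow·πd³/(8DK)
F_max = 427·π·2.1³/(8·24.0·1.1171) = 12423/214.47 = 57.924 N

57.9 N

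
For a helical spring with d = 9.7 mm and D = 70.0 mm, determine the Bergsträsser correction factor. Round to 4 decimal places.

1.1933

C = D/d = 70.0/9.7 = 7.2165
K_B = (4C+2)/(4C−3) = 30.866/25.866 = 1.1933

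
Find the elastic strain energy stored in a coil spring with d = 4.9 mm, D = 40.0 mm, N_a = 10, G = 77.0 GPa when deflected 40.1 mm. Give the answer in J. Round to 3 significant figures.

6.97 J

k = Gd⁴/(8D³N_a) = (77.0×10³)(4.9⁴)/(8·40.0³·10) = 8.6697 N/mm
U = ½kδ² = 0.5 × 8.6697 × 40.1² = 6970.5 N·mm = 6.9705 J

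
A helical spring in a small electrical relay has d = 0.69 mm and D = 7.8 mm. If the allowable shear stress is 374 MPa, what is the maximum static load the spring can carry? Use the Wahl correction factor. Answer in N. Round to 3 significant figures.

5.49 N

C = D/d = 7.8/0.69 = 11.3043
K_W = (4C−1)/(4C−4) + 0.615/C = 44.217/41.217 + 0.0544 = 1.1272
τ_max = K·8FD/(πd³) → F_max = τ_allow·πd³/(8DK)
F_max = 374·π·0.69³/(8·7.8·1.1272) = 385.98/70.337 = 5.4877 N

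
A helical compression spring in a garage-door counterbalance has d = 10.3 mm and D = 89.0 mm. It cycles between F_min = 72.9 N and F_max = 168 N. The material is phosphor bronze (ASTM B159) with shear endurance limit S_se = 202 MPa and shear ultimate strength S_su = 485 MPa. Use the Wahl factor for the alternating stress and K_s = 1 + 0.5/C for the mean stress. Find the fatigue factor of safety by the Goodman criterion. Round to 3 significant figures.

8.96

C = D/d = 89.0/10.3 = 8.6408; K_W = (4C−1)/(4C−4)+0.615/C = 1.1693; K_s = 1+0.5/C = 1.0579
F_a = (F_max−F_min)/2 = 47.55 N; F_m = (F_max+F_min)/2 = 120.45 N
τ_a = K_W·8F_aD/(πd³) = 1.1693 × 9.8621 = 11.532 MPa
τ_m = K_s·8F_mD/(πd³) = 1.0579 × 24.982 = 26.427 MPa
Goodman: 1/n_f = τ_a/S_se + τ_m/S_su = 11.532/202 + 26.427/485 = 0.05709 + 0.05449 = 0.11158
n_f = 1/0.11158 = 8.962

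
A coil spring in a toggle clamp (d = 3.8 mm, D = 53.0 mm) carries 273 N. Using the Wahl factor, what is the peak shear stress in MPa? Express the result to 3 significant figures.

740 MPa

Spring index C = D/d = 53.0/3.8 = 13.9474
K_W = (4C−1)/(4C−4) + 0.615/C = 54.789/51.789 + 0.0441 = 1.1020
τ₀ = 8FD/(πd³) = 8·273·53.0/(π·3.8³) = 115752/172.39 = 671.47 MPa
τ_max = K·τ₀ = 1.1020 × 671.47 = 739.98 MPa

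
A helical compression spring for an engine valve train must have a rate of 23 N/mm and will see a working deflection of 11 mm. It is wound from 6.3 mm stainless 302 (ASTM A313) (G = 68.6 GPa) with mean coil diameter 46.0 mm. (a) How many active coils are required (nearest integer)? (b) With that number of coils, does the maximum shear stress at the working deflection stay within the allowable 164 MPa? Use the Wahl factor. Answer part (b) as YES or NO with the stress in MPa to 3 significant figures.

(a) 6 coils; (b) YES, τ_max = 143 MPa

N_a = Gd⁴/(8D³k) = (68.6×10³)(6.3⁴)/(8·46.0³·23) = 6.034 → N_a = 6
Actual rate k = Gd⁴/(8D³·6) = 23.13 N/mm
Working load F = kδ = 23.13·11 = 254.43 N
C = 46.0/6.3 = 7.3016; K_W = (4C−1)/(4C−4)+0.615/C = 1.2032
τ_max = K_W·8FD/(πd³) = 1.2032·119.19 = 143.42 MPa
τ_max ≤ 164 MPa → acceptable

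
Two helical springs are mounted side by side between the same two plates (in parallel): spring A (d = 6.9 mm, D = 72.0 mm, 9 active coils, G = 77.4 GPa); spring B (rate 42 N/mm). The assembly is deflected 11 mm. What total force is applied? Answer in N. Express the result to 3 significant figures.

k_A = Gd⁴/(8D³N_a) = (77.4×10³)(6.9⁴)/(8·72.0³·9) = 6.5284 N/mm
Parallel: k_eq = 6.5284 + 42 = 48.528 N/mm
F = k_eq·δ = 48.528·11 = 533.81 N

534 N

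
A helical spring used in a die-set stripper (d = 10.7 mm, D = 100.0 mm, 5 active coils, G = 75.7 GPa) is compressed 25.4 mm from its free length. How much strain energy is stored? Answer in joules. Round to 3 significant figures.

8.00 J

k = Gd⁴/(8D³N_a) = (75.7×10³)(10.7⁴)/(8·100.0³·5) = 24.807 N/mm
U = ½kδ² = 0.5 × 24.807 × 25.4² = 8002.2 N·mm = 8.0022 J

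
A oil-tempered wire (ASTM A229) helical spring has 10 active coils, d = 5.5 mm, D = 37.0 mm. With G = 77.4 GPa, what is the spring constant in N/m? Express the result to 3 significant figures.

17500 N/m

k = Gd⁴/(8D³N_a) = (77.4×10³ × 5.5⁴) / (8 × 37.0³ × 10)
  = 7.08258e+07 / 4.05224e+06 = 17.478 N/mm = 17478 N/m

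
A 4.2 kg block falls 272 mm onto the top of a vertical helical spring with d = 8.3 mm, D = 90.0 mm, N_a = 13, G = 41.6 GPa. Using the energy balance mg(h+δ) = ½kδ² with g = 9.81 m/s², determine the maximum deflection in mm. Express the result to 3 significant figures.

110 mm

k = Gd⁴/(8D³N_a) = (41.6×10³)(8.3⁴)/(8·90.0³·13) = 2.604 N/mm
W = mg = 4.2 × 9.81 = 41.202 N
½kδ² − Wδ − Wh = 0 → δ = (W + √(W² + 2kWh))/k
δ = (41.202 + √(1697.6 + 58366.3))/2.604 = (41.202 + 245.08)/2.604 = 109.94 mm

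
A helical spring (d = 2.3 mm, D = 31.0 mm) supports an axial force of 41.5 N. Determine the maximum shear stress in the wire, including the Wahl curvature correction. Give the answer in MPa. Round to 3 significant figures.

Spring index C = D/d = 31.0/2.3 = 13.4783
K_W = (4C−1)/(4C−4) + 0.615/C = 52.913/49.913 + 0.0456 = 1.1057
τ₀ = 8FD/(πd³) = 8·41.5·31.0/(π·2.3³) = 10292/38.224 = 269.26 MPa
τ_max = K·τ₀ = 1.1057 × 269.26 = 297.73 MPa

298 MPa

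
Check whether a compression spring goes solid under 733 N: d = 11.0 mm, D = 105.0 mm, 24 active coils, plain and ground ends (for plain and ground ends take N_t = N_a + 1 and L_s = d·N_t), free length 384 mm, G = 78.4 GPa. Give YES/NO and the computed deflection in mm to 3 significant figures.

YES, δ = 142 mm

k = Gd⁴/(8D³N_a) = (78.4×10³)(11.0⁴)/(8·105.0³·24) = 5.1644 N/mm
N_t = 25; L_s = 11.0·25 = 275 mm; δ_solid = L₀ − L_s = 384 − 275 = 109 mm
δ = F/k = 733/5.1644 = 141.93 mm
δ ≥ δ_solid → spring goes solid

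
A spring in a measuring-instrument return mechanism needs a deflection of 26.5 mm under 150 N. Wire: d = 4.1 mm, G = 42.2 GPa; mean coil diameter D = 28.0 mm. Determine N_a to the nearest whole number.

12

Required rate k = F/δ = 150/26.5 = 5.6604 N/mm
N_a = Gd⁴/(8D³k) = (42.2×10³ × 4.1⁴)/(8 × 28.0³ × 5.6604)
    = 1.19247e+07 / 994053 = 12 → 12 coils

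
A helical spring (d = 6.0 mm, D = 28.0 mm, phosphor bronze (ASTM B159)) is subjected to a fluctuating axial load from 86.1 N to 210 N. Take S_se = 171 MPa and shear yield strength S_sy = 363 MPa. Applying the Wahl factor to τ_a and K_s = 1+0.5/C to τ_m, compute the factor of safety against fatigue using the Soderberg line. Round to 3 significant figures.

3.24

C = D/d = 28.0/6.0 = 4.6667; K_W = (4C−1)/(4C−4)+0.615/C = 1.3363; K_s = 1+0.5/C = 1.1071
F_a = (F_max−F_min)/2 = 61.95 N; F_m = (F_max+F_min)/2 = 148.05 N
τ_a = K_W·8F_aD/(πd³) = 1.3363 × 20.45 = 27.327 MPa
τ_m = K_s·8F_mD/(πd³) = 1.1071 × 48.871 = 54.107 MPa
Soderberg: 1/n_f = τ_a/S_se + τ_m/S_sy = 27.327/171 + 54.107/363 = 0.15981 + 0.14906 = 0.30887
n_f = 1/0.30887 = 3.238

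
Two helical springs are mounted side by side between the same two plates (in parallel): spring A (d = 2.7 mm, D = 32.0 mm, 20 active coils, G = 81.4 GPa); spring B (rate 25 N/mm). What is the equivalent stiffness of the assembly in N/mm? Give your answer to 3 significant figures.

25.8 N/mm

k_A = Gd⁴/(8D³N_a) = (81.4×10³)(2.7⁴)/(8·32.0³·20) = 0.82511 N/mm
Parallel: k_eq = 0.82511 + 25 = 25.825 N/mm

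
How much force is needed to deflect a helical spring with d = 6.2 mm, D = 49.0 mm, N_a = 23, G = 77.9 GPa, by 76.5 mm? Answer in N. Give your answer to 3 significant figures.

k = Gd⁴/(8D³N_a) = (77.9×10³)(6.2⁴)/(8·49.0³·23) = 5.3174 N/mm
F = k·δ = 5.3174 × 76.5 = 406.78 N

407 N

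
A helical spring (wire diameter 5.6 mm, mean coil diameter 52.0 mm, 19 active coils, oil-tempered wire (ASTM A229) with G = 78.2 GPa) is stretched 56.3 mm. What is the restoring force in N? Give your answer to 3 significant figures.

203 N

k = Gd⁴/(8D³N_a) = (78.2×10³)(5.6⁴)/(8·52.0³·19) = 3.5984 N/mm
F = k·δ = 3.5984 × 56.3 = 202.59 N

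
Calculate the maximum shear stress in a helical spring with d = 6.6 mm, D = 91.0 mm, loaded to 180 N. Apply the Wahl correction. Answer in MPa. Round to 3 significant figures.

Spring index C = D/d = 91.0/6.6 = 13.7879
K_W = (4C−1)/(4C−4) + 0.615/C = 54.152/51.152 + 0.0446 = 1.1033
τ₀ = 8FD/(πd³) = 8·180·91.0/(π·6.6³) = 131040/903.2 = 145.08 MPa
τ_max = K·τ₀ = 1.1033 × 145.08 = 160.07 MPa

160 MPa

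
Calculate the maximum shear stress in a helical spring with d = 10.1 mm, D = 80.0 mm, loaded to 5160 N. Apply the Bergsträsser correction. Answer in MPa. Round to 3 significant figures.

1200 MPa

Spring index C = D/d = 80.0/10.1 = 7.9208
K_B = (4C+2)/(4C−3) = 33.683/28.683 = 1.1743
τ₀ = 8FD/(πd³) = 8·5160·80.0/(π·10.1³) = 3.3024e+06/3236.8 = 1020.3 MPa
τ_max = K·τ₀ = 1.1743 × 1020.3 = 1198.1 MPa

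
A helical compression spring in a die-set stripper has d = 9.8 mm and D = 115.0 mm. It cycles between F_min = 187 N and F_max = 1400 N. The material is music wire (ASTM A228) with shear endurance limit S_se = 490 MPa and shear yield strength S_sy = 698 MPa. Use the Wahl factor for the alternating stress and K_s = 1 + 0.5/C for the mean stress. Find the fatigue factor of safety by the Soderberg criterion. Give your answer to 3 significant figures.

1.25

C = D/d = 115.0/9.8 = 11.7347; K_W = (4C−1)/(4C−4)+0.615/C = 1.1223; K_s = 1+0.5/C = 1.0426
F_a = (F_max−F_min)/2 = 606.5 N; F_m = (F_max+F_min)/2 = 793.5 N
τ_a = K_W·8F_aD/(πd³) = 1.1223 × 188.71 = 211.78 MPa
τ_m = K_s·8F_mD/(πd³) = 1.0426 × 246.89 = 257.41 MPa
Soderberg: 1/n_f = τ_a/S_se + τ_m/S_sy = 211.78/490 + 257.41/698 = 0.43221 + 0.36878 = 0.80099
n_f = 1/0.80099 = 1.248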